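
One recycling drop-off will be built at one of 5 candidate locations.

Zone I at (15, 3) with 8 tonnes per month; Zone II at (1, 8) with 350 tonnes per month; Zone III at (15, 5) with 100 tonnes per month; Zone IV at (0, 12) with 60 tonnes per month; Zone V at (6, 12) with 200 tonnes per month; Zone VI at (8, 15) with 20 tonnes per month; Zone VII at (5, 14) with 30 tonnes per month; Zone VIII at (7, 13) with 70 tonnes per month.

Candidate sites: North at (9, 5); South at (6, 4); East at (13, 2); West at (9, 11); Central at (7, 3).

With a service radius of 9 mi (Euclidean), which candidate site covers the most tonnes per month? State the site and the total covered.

Coverage radius r = 9 mi; a point is covered iff (Δx)²+(Δy)² ≤ 9² = 81.
  North (9, 5): covers {Zone I, Zone II, Zone III, Zone V, Zone VIII} → 728
  South (6, 4): covers {Zone II, Zone V} → 550
  East (13, 2): covers {Zone I, Zone III} → 108
  West (9, 11): covers {Zone II, Zone III, Zone V, Zone VI, Zone VII, Zone VIII} → 770
  Central (7, 3): covers {Zone I, Zone II, Zone III} → 458
Maximum coverage at West: 770 tonnes per month.

West, covering 770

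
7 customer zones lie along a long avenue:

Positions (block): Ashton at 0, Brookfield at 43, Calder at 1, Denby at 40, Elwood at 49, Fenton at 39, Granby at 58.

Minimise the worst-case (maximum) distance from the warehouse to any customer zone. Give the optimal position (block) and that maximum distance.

location 29, max distance 29

The 1-center on a line is the midpoint of the two extreme points: leftmost at 0, rightmost at 58.
Optimal location = (0 + 58)/2 = 29; maximum distance = (58 − 0)/2 = 29.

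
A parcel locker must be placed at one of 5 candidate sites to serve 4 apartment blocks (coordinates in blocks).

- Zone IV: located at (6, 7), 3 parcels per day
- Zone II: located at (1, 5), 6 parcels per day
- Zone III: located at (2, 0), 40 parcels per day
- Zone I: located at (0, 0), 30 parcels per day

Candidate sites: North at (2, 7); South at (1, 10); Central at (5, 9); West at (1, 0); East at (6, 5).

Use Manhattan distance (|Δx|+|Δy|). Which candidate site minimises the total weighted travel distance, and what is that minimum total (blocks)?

Total weighted distance at each candidate:
  North (2, 7): total = 580
  South (1, 10): total = 824
  Central (5, 9): total = 957
  West (1, 0): total = 136
  East (6, 5): total = 726
Minimum is at West with total 136 blocks.

West, total 136 blocks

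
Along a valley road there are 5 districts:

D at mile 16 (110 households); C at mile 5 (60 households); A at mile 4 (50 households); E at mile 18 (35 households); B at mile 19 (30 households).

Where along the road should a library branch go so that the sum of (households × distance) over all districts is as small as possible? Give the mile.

x = 16

For a sum of weighted absolute distances on a line, the optimum is the weighted median (not the mean). Total weight W = 285; half-weight = 142.5.
Sort by position and accumulate weight:
  mile 4 (A, w=50) → cum 50
  mile 5 (C, w=60) → cum 110
  mile 16 (D, w=110) → cum 220  ≥ 142.5 → median here
  mile 18 (E, w=35) → cum 255
  mile 19 (B, w=30) → cum 285
Optimal location: mile 16.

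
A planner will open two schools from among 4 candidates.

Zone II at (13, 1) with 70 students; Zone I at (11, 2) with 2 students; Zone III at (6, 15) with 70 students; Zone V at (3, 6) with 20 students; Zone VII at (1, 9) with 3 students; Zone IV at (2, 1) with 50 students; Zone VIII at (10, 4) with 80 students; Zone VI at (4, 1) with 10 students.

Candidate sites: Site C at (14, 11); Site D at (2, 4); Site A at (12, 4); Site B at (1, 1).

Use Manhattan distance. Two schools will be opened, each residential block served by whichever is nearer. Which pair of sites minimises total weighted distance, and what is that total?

Evaluate every pair (each demand assigned to the nearer of the two):
  {Site D, Site A}: total = 1774
  {Site A, Site B}: total = 1880
  {Site C, Site A}: total = 2311
  {Site C, Site D}: total = 2550
  {Site D, Site B}: total = 2710
  {Site C, Site B}: total = 2756
Best pair: {Site D, Site A} with total 1774.

{Site D, Site A}, total 1774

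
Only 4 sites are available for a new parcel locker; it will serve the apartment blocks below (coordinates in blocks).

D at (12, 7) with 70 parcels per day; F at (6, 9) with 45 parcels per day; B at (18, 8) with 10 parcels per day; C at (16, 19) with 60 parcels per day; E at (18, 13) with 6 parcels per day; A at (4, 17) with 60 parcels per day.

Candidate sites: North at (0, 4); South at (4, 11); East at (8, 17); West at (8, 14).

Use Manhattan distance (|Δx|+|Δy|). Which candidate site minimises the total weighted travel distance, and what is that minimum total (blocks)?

West, total 2511 blocks

Total weighted distance at each candidate:
  North (0, 4): total = 4807
  South (4, 11): total = 2846
  East (8, 17): total = 2544
  West (8, 14): total = 2511
Minimum is at West with total 2511 blocks.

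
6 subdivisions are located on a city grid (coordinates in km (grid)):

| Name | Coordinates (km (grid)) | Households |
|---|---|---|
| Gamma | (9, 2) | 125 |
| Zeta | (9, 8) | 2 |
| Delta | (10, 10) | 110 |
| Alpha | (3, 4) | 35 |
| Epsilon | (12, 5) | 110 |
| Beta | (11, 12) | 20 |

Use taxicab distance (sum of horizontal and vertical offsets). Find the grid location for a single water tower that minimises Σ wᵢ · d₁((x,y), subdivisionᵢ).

Manhattan distance separates: Σwᵢ(|x−xᵢ|+|y−yᵢ|) = Σwᵢ|x−xᵢ| + Σwᵢ|y−yᵢ|, so x and y are optimised independently as 1-D weighted medians.
Total weight W = 402; half = 201.
x-coordinate, sorted with cumulative weight:
  x=3 (Alpha, w=35) cum 35
  x=9 (Gamma, w=125) cum 160
  x=9 (Zeta, w=2) cum 162
  x=10 (Delta, w=110) cum 272  ← median
  x=11 (Beta, w=20) cum 292
  x=12 (Epsilon, w=110) cum 402
⇒ x* = 10
y-coordinate, sorted with cumulative weight:
  y=2 (Gamma, w=125) cum 125
  y=4 (Alpha, w=35) cum 160
  y=5 (Epsilon, w=110) cum 270  ← median
  y=8 (Zeta, w=2) cum 272
  y=10 (Delta, w=110) cum 382
  y=12 (Beta, w=20) cum 402
⇒ y* = 5

(10, 5)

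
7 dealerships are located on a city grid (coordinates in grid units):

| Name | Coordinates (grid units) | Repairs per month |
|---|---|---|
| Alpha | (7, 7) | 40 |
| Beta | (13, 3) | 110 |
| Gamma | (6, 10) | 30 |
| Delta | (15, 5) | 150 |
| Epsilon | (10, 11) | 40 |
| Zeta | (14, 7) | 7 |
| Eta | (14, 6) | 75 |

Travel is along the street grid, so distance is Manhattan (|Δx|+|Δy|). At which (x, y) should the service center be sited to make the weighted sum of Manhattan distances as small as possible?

Manhattan distance separates: Σwᵢ(|x−xᵢ|+|y−yᵢ|) = Σwᵢ|x−xᵢ| + Σwᵢ|y−yᵢ|, so x and y are optimised independently as 1-D weighted medians.
Total weight W = 452; half = 226.
x-coordinate, sorted with cumulative weight:
  x=6 (Gamma, w=30) cum 30
  x=7 (Alpha, w=40) cum 70
  x=10 (Epsilon, w=40) cum 110
  x=13 (Beta, w=110) cum 220
  x=14 (Zeta, w=7) cum 227  ← median
  x=14 (Eta, w=75) cum 302
  x=15 (Delta, w=150) cum 452
⇒ x* = 14
y-coordinate, sorted with cumulative weight:
  y=3 (Beta, w=110) cum 110
  y=5 (Delta, w=150) cum 260  ← median
  y=6 (Eta, w=75) cum 335
  y=7 (Alpha, w=40) cum 375
  y=7 (Zeta, w=7) cum 382
  y=10 (Gamma, w=30) cum 412
  y=11 (Epsilon, w=40) cum 452
⇒ y* = 5

(14, 5)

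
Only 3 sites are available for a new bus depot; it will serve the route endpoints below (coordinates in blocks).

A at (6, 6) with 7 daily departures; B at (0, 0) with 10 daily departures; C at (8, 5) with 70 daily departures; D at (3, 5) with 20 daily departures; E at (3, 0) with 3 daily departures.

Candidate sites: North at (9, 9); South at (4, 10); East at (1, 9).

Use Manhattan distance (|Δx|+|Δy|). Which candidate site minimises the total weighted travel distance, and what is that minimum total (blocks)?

North, total 817 blocks

Total weighted distance at each candidate:
  North (9, 9): total = 817
  South (4, 10): total = 965
  East (1, 9): total = 1079
Minimum is at North with total 817 blocks.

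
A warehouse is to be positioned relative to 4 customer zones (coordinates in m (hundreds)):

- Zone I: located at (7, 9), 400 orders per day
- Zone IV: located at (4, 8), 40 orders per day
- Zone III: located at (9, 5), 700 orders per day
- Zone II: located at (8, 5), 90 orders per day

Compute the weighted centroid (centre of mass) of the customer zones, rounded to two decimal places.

The minimiser of Σwᵢ‖p−pᵢ‖² is the weighted centroid p* = (Σwᵢpᵢ)/(Σwᵢ).
Σwᵢ = 1230.
Σwᵢxᵢ = 400·7 + 40·4 + 700·9 + 90·8 = 9980.
Σwᵢyᵢ = 400·9 + 40·8 + 700·5 + 90·5 = 7870.
x* = 9980/1230 = 8.11, y* = 7870/1230 = 6.40.

(8.11, 6.40)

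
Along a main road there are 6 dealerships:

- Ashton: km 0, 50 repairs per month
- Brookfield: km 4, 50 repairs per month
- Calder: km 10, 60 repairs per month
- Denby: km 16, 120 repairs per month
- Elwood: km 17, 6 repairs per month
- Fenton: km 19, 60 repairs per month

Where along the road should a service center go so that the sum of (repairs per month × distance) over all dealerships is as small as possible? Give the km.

x = 16

For a sum of weighted absolute distances on a line, the optimum is the weighted median (not the mean). Total weight W = 346; half-weight = 173.
Sort by position and accumulate weight:
  km 0 (Ashton, w=50) → cum 50
  km 4 (Brookfield, w=50) → cum 100
  km 10 (Calder, w=60) → cum 160
  km 16 (Denby, w=120) → cum 280  ≥ 173 → median here
  km 17 (Elwood, w=6) → cum 286
  km 19 (Fenton, w=60) → cum 346
Optimal location: km 16.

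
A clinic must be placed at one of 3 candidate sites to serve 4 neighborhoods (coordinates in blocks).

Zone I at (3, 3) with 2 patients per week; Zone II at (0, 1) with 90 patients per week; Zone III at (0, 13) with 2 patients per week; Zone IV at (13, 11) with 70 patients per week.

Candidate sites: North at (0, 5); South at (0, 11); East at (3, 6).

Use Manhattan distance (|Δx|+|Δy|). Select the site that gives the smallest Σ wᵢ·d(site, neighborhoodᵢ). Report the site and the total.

North, total 1716 blocks

Total weighted distance at each candidate:
  North (0, 5): total = 1716
  South (0, 11): total = 1836
  East (3, 6): total = 1796
Minimum is at North with total 1716 blocks.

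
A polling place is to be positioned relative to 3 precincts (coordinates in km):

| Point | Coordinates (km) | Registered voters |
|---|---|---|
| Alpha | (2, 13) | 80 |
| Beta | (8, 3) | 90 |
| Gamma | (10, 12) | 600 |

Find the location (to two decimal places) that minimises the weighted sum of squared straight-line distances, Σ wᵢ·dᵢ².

The minimiser of Σwᵢ‖p−pᵢ‖² is the weighted centroid p* = (Σwᵢpᵢ)/(Σwᵢ).
Σwᵢ = 770.
Σwᵢxᵢ = 80·2 + 90·8 + 600·10 = 6880.
Σwᵢyᵢ = 80·13 + 90·3 + 600·12 = 8510.
x* = 6880/770 = 8.94, y* = 8510/770 = 11.05.

(8.94, 11.05)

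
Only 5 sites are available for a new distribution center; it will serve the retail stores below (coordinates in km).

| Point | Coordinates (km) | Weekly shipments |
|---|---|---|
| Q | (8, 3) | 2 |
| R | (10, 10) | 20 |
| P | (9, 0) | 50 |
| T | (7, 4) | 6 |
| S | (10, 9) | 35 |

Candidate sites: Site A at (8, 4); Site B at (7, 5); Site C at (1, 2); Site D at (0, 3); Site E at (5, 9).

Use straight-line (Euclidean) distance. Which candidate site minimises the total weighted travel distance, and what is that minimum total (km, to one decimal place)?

Total weighted distance at each candidate:
  Site A (8, 4): total = 529.1
  Site B (7, 5): total = 571.3
  Site C (1, 2): total = 1104.3
  Site D (0, 3): total = 1185.1
  Site E (5, 9): total = 815.2
Minimum is at Site A with total 529.1 km.

Site A, total 529.1 km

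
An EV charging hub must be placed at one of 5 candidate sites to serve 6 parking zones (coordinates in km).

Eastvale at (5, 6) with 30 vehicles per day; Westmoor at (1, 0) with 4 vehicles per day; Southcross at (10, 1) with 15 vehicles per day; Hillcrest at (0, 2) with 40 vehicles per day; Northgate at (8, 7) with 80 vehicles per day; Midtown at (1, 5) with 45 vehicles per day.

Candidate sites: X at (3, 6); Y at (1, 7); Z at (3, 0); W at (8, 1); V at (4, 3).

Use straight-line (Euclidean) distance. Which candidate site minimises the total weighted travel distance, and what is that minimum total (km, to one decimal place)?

X, total 922.9 km

Total weighted distance at each candidate:
  X (3, 6): total = 922.9
  Y (1, 7): total = 1167.9
  Z (3, 0): total = 1378.5
  W (8, 1): total = 1398.5
  V (4, 3): total = 986.4
Minimum is at X with total 922.9 km.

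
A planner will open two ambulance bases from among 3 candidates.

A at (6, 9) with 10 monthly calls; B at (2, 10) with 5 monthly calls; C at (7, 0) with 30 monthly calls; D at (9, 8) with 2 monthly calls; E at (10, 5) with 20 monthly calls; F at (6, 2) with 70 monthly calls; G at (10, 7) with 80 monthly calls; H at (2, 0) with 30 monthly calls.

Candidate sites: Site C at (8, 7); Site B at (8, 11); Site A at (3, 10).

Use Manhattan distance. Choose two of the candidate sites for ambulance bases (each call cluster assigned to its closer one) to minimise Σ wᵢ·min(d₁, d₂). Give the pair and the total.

{Site C, Site A}, total 1349

Evaluate every pair (each demand assigned to the nearer of the two):
  {Site C, Site A}: total = 1349
  {Site C, Site B}: total = 1439
  {Site B, Site A}: total = 2153
Best pair: {Site C, Site A} with total 1349.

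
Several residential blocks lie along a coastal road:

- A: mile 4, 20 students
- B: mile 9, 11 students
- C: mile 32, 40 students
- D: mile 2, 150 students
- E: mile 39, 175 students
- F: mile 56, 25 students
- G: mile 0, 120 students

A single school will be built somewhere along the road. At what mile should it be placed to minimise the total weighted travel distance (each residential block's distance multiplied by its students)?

x = 4

For a sum of weighted absolute distances on a line, the optimum is the weighted median (not the mean). Total weight W = 541; half-weight = 270.5.
Sort by position and accumulate weight:
  mile 0 (G, w=120) → cum 120
  mile 2 (D, w=150) → cum 270
  mile 4 (A, w=20) → cum 290  ≥ 270.5 → median here
  mile 9 (B, w=11) → cum 301
  mile 32 (C, w=40) → cum 341
  mile 39 (E, w=175) → cum 516
  mile 56 (F, w=25) → cum 541
Optimal location: mile 4.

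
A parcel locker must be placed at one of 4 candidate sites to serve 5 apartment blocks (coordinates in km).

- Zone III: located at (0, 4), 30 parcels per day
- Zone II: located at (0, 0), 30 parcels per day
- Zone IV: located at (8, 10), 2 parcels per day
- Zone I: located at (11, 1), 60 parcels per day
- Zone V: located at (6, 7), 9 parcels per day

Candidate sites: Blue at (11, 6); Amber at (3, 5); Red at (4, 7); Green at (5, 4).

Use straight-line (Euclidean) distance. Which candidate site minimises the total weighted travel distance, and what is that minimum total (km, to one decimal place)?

Green, total 786.5 km

Total weighted distance at each candidate:
  Blue (11, 6): total = 1067.2
  Amber (3, 5): total = 853.0
  Red (4, 7): total = 973.0
  Green (5, 4): total = 786.5
Minimum is at Green with total 786.5 km.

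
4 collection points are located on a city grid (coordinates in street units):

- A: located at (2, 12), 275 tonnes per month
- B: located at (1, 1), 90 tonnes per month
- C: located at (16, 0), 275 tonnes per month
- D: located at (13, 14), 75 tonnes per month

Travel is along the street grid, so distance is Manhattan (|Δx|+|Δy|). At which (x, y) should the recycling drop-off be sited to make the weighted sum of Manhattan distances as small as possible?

Manhattan distance separates: Σwᵢ(|x−xᵢ|+|y−yᵢ|) = Σwᵢ|x−xᵢ| + Σwᵢ|y−yᵢ|, so x and y are optimised independently as 1-D weighted medians.
Total weight W = 715; half = 357.5.
x-coordinate, sorted with cumulative weight:
  x=1 (B, w=90) cum 90
  x=2 (A, w=275) cum 365  ← median
  x=13 (D, w=75) cum 440
  x=16 (C, w=275) cum 715
⇒ x* = 2
y-coordinate, sorted with cumulative weight:
  y=0 (C, w=275) cum 275
  y=1 (B, w=90) cum 365  ← median
  y=12 (A, w=275) cum 640
  y=14 (D, w=75) cum 715
⇒ y* = 1

(2, 1)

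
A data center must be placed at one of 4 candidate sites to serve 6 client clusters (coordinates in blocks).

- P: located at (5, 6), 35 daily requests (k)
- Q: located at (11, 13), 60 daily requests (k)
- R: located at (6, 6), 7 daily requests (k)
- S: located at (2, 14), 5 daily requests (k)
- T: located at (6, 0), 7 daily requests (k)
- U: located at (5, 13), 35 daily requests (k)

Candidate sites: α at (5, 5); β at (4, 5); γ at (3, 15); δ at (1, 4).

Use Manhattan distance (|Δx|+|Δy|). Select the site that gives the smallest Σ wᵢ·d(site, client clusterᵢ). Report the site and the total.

Total weighted distance at each candidate:
  α (5, 5): total = 1271
  β (4, 5): total = 1410
  γ (3, 15): total = 1345
  δ (1, 4): total = 1972
Minimum is at α with total 1271 blocks.

α, total 1271 blocks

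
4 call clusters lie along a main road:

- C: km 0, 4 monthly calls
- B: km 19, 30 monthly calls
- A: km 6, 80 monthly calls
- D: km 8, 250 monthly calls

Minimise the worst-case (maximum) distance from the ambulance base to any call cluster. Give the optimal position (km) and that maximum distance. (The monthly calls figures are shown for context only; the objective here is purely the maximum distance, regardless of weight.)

location 9.5, max distance 9.5

The 1-center on a line is the midpoint of the two extreme points: leftmost at 0, rightmost at 19.
Optimal location = (0 + 19)/2 = 9.5; maximum distance = (19 − 0)/2 = 9.5.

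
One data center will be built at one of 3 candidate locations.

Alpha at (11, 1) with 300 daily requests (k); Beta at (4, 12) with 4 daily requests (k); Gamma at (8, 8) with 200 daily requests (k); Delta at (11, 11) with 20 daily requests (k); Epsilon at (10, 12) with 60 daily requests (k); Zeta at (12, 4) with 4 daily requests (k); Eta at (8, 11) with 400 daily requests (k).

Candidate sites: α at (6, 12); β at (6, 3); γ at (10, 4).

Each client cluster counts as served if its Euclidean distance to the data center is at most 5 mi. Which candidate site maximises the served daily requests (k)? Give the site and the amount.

α, covering 664

Coverage radius r = 5 mi; a point is covered iff (Δx)²+(Δy)² ≤ 5² = 25.
  α (6, 12): covers {Beta, Gamma, Epsilon, Eta} → 664
  β (6, 3): covers {none} → 0
  γ (10, 4): covers {Alpha, Gamma, Zeta} → 504
Maximum coverage at α: 664 daily requests (k).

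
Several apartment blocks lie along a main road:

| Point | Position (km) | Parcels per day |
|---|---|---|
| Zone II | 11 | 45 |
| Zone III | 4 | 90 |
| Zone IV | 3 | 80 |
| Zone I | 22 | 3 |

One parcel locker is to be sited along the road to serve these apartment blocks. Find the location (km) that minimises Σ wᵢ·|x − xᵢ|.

x = 4

For a sum of weighted absolute distances on a line, the optimum is the weighted median (not the mean). Total weight W = 218; half-weight = 109.
Sort by position and accumulate weight:
  km 3 (Zone IV, w=80) → cum 80
  km 4 (Zone III, w=90) → cum 170  ≥ 109 → median here
  km 11 (Zone II, w=45) → cum 215
  km 22 (Zone I, w=3) → cum 218
Optimal location: km 4.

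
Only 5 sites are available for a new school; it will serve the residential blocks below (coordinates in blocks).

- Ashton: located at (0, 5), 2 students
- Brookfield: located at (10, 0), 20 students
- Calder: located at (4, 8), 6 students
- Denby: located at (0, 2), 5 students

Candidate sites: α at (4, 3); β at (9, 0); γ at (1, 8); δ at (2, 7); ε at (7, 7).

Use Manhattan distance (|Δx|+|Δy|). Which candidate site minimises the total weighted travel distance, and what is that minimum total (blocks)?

β, total 181 blocks

Total weighted distance at each candidate:
  α (4, 3): total = 247
  β (9, 0): total = 181
  γ (1, 8): total = 401
  δ (2, 7): total = 361
  ε (7, 7): total = 302
Minimum is at β with total 181 blocks.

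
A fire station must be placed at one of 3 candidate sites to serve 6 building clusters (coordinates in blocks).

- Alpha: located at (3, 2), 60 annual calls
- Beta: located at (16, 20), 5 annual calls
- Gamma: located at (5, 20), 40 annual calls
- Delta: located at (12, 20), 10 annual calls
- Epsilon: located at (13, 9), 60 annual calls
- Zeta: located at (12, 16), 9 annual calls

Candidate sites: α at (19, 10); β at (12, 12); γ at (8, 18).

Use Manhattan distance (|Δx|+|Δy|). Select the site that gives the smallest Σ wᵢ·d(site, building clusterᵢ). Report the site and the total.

Total weighted distance at each candidate:
  α (19, 10): total = 3172
  β (12, 12): total = 2156
  γ (8, 18): total = 2464
Minimum is at β with total 2156 blocks.

β, total 2156 blocks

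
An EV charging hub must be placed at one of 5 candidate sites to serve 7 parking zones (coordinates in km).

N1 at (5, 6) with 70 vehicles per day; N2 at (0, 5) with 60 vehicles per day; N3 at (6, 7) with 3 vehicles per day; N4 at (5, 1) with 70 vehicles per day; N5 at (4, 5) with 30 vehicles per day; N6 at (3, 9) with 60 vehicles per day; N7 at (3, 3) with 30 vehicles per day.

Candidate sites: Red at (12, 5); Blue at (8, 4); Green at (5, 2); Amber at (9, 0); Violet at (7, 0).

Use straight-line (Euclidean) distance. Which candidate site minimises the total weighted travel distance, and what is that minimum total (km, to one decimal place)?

Green, total 1313.9 km

Total weighted distance at each candidate:
  Red (12, 5): total = 2905.8
  Blue (8, 4): total = 1744.9
  Green (5, 2): total = 1313.9
  Amber (9, 0): total = 2496.4
  Violet (7, 0): total = 2052.5
Minimum is at Green with total 1313.9 km.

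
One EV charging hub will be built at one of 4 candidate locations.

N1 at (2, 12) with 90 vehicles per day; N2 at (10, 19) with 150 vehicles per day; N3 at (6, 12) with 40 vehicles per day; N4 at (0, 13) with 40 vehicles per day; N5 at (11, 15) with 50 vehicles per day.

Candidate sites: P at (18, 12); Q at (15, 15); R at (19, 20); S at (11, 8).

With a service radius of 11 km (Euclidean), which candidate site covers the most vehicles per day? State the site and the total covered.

Q, covering 240

Coverage radius r = 11 km; a point is covered iff (Δx)²+(Δy)² ≤ 11² = 121.
  P (18, 12): covers {N2, N5} → 200
  Q (15, 15): covers {N2, N3, N5} → 240
  R (19, 20): covers {N2, N5} → 200
  S (11, 8): covers {N1, N3, N5} → 180
Maximum coverage at Q: 240 vehicles per day.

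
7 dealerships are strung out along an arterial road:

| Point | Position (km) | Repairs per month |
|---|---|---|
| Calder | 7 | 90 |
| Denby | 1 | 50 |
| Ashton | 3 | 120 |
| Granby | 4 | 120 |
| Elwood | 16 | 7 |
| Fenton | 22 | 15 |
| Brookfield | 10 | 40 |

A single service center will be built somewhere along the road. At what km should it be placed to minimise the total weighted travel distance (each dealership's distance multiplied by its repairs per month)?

For a sum of weighted absolute distances on a line, the optimum is the weighted median (not the mean). Total weight W = 442; half-weight = 221.
Sort by position and accumulate weight:
  km 1 (Denby, w=50) → cum 50
  km 3 (Ashton, w=120) → cum 170
  km 4 (Granby, w=120) → cum 290  ≥ 221 → median here
  km 7 (Calder, w=90) → cum 380
  km 10 (Brookfield, w=40) → cum 420
  km 16 (Elwood, w=7) → cum 427
  km 22 (Fenton, w=15) → cum 442
Optimal location: km 4.

x = 4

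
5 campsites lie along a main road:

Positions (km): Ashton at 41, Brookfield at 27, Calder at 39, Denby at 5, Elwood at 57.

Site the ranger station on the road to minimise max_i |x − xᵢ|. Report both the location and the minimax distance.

location 31, max distance 26

The 1-center on a line is the midpoint of the two extreme points: leftmost at 5, rightmost at 57.
Optimal location = (5 + 57)/2 = 31; maximum distance = (57 − 5)/2 = 26.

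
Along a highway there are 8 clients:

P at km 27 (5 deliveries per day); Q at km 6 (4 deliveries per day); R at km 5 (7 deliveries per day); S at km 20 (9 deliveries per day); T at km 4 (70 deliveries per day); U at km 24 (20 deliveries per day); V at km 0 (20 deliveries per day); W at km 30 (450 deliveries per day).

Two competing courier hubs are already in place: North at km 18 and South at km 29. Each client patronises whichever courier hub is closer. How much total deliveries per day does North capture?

The indifferent point is the midpoint (18+29)/2 = 23.5; clients left of it (closer to North at 18) go to North, those right go to South.
  V at 0 (w=20) → North
  T at 4 (w=70) → North
  R at 5 (w=7) → North
  Q at 6 (w=4) → North
  S at 20 (w=9) → North
  U at 24 (w=20) → South
  P at 27 (w=5) → South
  W at 30 (w=450) → South
North captures 110; South captures 475.

110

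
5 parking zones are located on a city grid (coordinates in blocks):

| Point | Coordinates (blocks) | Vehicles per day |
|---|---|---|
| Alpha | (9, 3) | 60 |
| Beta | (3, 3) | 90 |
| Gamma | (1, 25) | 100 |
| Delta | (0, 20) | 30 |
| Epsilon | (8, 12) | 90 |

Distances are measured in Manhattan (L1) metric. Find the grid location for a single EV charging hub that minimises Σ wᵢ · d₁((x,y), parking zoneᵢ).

Manhattan distance separates: Σwᵢ(|x−xᵢ|+|y−yᵢ|) = Σwᵢ|x−xᵢ| + Σwᵢ|y−yᵢ|, so x and y are optimised independently as 1-D weighted medians.
Total weight W = 370; half = 185.
x-coordinate, sorted with cumulative weight:
  x=0 (Delta, w=30) cum 30
  x=1 (Gamma, w=100) cum 130
  x=3 (Beta, w=90) cum 220  ← median
  x=8 (Epsilon, w=90) cum 310
  x=9 (Alpha, w=60) cum 370
⇒ x* = 3
y-coordinate, sorted with cumulative weight:
  y=3 (Alpha, w=60) cum 60
  y=3 (Beta, w=90) cum 150
  y=12 (Epsilon, w=90) cum 240  ← median
  y=20 (Delta, w=30) cum 270
  y=25 (Gamma, w=100) cum 370
⇒ y* = 12

(3, 12)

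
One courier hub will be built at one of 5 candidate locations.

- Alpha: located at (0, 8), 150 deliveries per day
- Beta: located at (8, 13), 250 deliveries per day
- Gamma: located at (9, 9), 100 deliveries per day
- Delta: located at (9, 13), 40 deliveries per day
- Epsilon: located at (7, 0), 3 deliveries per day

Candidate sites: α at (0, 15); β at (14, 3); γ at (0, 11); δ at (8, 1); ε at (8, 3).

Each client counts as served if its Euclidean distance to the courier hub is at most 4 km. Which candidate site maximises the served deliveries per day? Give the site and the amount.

Coverage radius r = 4 km; a point is covered iff (Δx)²+(Δy)² ≤ 4² = 16.
  α (0, 15): covers {none} → 0
  β (14, 3): covers {none} → 0
  γ (0, 11): covers {Alpha} → 150
  δ (8, 1): covers {Epsilon} → 3
  ε (8, 3): covers {Epsilon} → 3
Maximum coverage at γ: 150 deliveries per day.

γ, covering 150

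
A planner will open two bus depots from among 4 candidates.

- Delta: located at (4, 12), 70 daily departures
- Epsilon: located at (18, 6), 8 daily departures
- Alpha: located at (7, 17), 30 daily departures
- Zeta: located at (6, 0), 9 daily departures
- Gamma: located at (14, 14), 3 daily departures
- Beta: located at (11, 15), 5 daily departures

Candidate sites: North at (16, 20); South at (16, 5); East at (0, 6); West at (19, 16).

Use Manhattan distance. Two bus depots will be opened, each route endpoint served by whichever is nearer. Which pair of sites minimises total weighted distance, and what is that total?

{East, West}, total 1352

Evaluate every pair (each demand assigned to the nearer of the two):
  {East, West}: total = 1352
  {North, East}: total = 1370
  {South, East}: total = 1480
  {North, South}: total = 1923
  {South, West}: total = 1945
  {North, West}: total = 2105
Best pair: {East, West} with total 1352.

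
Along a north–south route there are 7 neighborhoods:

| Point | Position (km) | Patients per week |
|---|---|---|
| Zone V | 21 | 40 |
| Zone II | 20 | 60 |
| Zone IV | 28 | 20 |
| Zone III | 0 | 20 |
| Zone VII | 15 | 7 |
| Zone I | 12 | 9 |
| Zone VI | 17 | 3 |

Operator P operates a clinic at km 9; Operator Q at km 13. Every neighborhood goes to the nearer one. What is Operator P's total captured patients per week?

The indifferent point is the midpoint (9+13)/2 = 11; neighborhoods left of it (closer to Operator P at 9) go to Operator P, those right go to Operator Q.
  Zone III at 0 (w=20) → Operator P
  Zone I at 12 (w=9) → Operator Q
  Zone VII at 15 (w=7) → Operator Q
  Zone VI at 17 (w=3) → Operator Q
  Zone II at 20 (w=60) → Operator Q
  Zone V at 21 (w=40) → Operator Q
  Zone IV at 28 (w=20) → Operator Q
Operator P captures 20; Operator Q captures 139.

20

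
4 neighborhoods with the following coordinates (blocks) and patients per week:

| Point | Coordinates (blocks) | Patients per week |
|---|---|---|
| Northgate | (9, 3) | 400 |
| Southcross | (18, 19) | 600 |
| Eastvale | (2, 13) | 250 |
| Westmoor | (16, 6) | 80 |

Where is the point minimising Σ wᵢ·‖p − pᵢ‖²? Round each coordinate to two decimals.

The minimiser of Σwᵢ‖p−pᵢ‖² is the weighted centroid p* = (Σwᵢpᵢ)/(Σwᵢ).
Σwᵢ = 1330.
Σwᵢxᵢ = 400·9 + 600·18 + 250·2 + 80·16 = 16180.
Σwᵢyᵢ = 400·3 + 600·19 + 250·13 + 80·6 = 16330.
x* = 16180/1330 = 12.17, y* = 16330/1330 = 12.28.

(12.17, 12.28)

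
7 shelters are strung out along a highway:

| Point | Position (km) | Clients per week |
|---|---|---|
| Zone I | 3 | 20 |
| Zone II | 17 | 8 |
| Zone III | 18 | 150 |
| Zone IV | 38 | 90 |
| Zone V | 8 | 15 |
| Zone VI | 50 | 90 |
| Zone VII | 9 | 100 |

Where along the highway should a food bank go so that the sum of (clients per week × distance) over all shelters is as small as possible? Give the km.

x = 18

For a sum of weighted absolute distances on a line, the optimum is the weighted median (not the mean). Total weight W = 473; half-weight = 236.5.
Sort by position and accumulate weight:
  km 3 (Zone I, w=20) → cum 20
  km 8 (Zone V, w=15) → cum 35
  km 9 (Zone VII, w=100) → cum 135
  km 17 (Zone II, w=8) → cum 143
  km 18 (Zone III, w=150) → cum 293  ≥ 236.5 → median here
  km 38 (Zone IV, w=90) → cum 383
  km 50 (Zone VI, w=90) → cum 473
Optimal location: km 18.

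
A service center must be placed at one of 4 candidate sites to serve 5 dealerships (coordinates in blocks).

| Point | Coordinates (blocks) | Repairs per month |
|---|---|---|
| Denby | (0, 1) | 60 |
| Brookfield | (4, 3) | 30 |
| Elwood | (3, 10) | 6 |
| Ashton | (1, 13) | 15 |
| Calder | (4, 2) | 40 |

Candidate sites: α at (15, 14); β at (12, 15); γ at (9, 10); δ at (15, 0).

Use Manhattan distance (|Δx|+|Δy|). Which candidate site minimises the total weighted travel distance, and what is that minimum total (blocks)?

γ, total 2161 blocks

Total weighted distance at each candidate:
  α (15, 14): total = 3581
  β (12, 15): total = 3279
  γ (9, 10): total = 2161
  δ (15, 0): total = 2437
Minimum is at γ with total 2161 blocks.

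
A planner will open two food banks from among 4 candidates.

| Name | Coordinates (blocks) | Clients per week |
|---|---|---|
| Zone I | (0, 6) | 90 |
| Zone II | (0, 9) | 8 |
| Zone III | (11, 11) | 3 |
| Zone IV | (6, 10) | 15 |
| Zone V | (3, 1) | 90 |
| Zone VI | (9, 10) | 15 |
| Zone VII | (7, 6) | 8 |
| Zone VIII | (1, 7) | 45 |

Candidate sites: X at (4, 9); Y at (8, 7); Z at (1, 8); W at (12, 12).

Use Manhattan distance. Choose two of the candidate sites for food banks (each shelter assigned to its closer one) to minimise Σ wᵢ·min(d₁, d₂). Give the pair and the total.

Evaluate every pair (each demand assigned to the nearer of the two):
  {Y, Z}: total = 1313
  {X, Z}: total = 1351
  {Z, W}: total = 1391
  {X, Y}: total = 1839
  {X, W}: total = 1871
  {Y, W}: total = 2352
Best pair: {Y, Z} with total 1313.

{Y, Z}, total 1313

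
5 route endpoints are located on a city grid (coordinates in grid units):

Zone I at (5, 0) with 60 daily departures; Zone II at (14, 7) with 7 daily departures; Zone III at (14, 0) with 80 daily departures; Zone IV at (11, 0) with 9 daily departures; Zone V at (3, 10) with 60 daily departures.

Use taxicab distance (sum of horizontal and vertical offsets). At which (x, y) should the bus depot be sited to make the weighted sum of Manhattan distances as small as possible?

(5, 0)

Manhattan distance separates: Σwᵢ(|x−xᵢ|+|y−yᵢ|) = Σwᵢ|x−xᵢ| + Σwᵢ|y−yᵢ|, so x and y are optimised independently as 1-D weighted medians.
Total weight W = 216; half = 108.
x-coordinate, sorted with cumulative weight:
  x=3 (Zone V, w=60) cum 60
  x=5 (Zone I, w=60) cum 120  ← median
  x=11 (Zone IV, w=9) cum 129
  x=14 (Zone II, w=7) cum 136
  x=14 (Zone III, w=80) cum 216
⇒ x* = 5
y-coordinate, sorted with cumulative weight:
  y=0 (Zone I, w=60) cum 60
  y=0 (Zone III, w=80) cum 140  ← median
  y=0 (Zone IV, w=9) cum 149
  y=7 (Zone II, w=7) cum 156
  y=10 (Zone V, w=60) cum 216
⇒ y* = 0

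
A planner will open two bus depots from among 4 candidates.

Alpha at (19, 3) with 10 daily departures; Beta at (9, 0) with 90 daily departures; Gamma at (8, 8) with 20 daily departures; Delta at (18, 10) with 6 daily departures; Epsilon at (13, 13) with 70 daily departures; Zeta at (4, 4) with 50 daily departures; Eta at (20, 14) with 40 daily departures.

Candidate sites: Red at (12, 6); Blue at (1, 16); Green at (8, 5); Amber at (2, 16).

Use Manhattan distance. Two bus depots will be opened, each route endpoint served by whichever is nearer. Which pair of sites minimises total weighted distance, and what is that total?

{Red, Green}, total 2210

Evaluate every pair (each demand assigned to the nearer of the two):
  {Red, Green}: total = 2210
  {Green, Amber}: total = 2780
  {Red, Blue}: total = 2790
  {Red, Amber}: total = 2790
  {Blue, Green}: total = 2820
  {Blue, Amber}: total = 5262
Best pair: {Red, Green} with total 2210.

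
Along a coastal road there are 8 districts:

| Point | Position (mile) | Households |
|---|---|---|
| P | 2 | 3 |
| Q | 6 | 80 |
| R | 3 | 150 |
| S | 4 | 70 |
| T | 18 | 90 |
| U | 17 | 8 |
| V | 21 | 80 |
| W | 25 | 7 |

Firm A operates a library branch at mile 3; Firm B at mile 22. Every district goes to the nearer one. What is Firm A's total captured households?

303

The indifferent point is the midpoint (3+22)/2 = 12.5; districts left of it (closer to Firm A at 3) go to Firm A, those right go to Firm B.
  P at 2 (w=3) → Firm A
  R at 3 (w=150) → Firm A
  S at 4 (w=70) → Firm A
  Q at 6 (w=80) → Firm A
  U at 17 (w=8) → Firm B
  T at 18 (w=90) → Firm B
  V at 21 (w=80) → Firm B
  W at 25 (w=7) → Firm B
Firm A captures 303; Firm B captures 185.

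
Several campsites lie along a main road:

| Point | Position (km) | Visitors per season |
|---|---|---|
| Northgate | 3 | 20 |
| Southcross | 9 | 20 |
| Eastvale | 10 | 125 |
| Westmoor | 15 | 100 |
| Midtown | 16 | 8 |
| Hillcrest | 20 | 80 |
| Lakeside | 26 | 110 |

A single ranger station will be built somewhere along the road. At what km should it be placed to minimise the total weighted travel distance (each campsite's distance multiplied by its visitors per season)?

x = 15

For a sum of weighted absolute distances on a line, the optimum is the weighted median (not the mean). Total weight W = 463; half-weight = 231.5.
Sort by position and accumulate weight:
  km 3 (Northgate, w=20) → cum 20
  km 9 (Southcross, w=20) → cum 40
  km 10 (Eastvale, w=125) → cum 165
  km 15 (Westmoor, w=100) → cum 265  ≥ 231.5 → median here
  km 16 (Midtown, w=8) → cum 273
  km 20 (Hillcrest, w=80) → cum 353
  km 26 (Lakeside, w=110) → cum 463
Optimal location: km 15.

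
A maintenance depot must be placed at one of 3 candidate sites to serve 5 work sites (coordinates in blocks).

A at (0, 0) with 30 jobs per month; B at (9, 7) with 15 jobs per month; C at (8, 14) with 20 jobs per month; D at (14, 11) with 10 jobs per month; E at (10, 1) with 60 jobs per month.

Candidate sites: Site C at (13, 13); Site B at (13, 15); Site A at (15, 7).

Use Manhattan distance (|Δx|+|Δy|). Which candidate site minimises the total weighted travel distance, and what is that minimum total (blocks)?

Total weighted distance at each candidate:
  Site C (13, 13): total = 1980
  Site B (13, 15): total = 2210
  Site A (15, 7): total = 1740
Minimum is at Site A with total 1740 blocks.

Site A, total 1740 blocks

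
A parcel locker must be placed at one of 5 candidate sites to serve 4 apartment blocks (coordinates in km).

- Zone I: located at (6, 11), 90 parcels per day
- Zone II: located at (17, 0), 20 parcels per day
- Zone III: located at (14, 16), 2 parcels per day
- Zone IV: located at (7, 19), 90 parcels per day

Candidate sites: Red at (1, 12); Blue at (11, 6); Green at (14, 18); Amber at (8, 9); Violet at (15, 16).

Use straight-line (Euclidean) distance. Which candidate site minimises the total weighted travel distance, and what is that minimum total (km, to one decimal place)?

Total weighted distance at each candidate:
  Red (1, 12): total = 1715.9
  Blue (11, 6): total = 2051.1
  Green (14, 18): total = 1962.1
  Amber (8, 9): total = 1432.0
  Violet (15, 16): total = 2020.1
Minimum is at Amber with total 1432.0 km.

Amber, total 1432.0 km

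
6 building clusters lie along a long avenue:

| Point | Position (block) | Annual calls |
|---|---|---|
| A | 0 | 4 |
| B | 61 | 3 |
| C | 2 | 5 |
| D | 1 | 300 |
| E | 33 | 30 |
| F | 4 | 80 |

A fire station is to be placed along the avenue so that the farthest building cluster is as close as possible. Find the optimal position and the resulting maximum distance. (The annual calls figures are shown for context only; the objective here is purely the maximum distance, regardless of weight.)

location 30.5, max distance 30.5

The 1-center on a line is the midpoint of the two extreme points: leftmost at 0, rightmost at 61.
Optimal location = (0 + 61)/2 = 30.5; maximum distance = (61 − 0)/2 = 30.5.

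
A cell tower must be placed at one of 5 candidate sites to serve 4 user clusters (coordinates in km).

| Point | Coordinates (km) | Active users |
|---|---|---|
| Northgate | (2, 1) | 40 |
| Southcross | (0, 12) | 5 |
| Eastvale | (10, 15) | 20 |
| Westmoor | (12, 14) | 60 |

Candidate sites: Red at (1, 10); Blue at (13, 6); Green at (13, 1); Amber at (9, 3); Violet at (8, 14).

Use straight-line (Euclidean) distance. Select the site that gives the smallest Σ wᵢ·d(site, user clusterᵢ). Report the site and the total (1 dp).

Total weighted distance at each candidate:
  Red (1, 10): total = 1281.6
  Blue (13, 6): total = 1228.4
  Green (13, 1): total = 1593.8
  Amber (9, 3): total = 1279.8
  Violet (8, 14): total = 898.7
Minimum is at Violet with total 898.7 km.

Violet, total 898.7 km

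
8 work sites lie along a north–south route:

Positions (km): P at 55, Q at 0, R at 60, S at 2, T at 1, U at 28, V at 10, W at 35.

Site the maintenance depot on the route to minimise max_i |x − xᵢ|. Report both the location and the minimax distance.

The 1-center on a line is the midpoint of the two extreme points: leftmost at 0, rightmost at 60.
Optimal location = (0 + 60)/2 = 30; maximum distance = (60 − 0)/2 = 30.

location 30, max distance 30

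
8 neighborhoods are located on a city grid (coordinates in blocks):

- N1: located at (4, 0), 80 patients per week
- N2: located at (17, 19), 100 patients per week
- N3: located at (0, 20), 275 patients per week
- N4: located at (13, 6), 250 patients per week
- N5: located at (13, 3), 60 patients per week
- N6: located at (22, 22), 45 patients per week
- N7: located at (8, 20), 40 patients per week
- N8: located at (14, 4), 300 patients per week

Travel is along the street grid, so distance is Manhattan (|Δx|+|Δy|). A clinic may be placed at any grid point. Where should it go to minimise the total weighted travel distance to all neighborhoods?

Manhattan distance separates: Σwᵢ(|x−xᵢ|+|y−yᵢ|) = Σwᵢ|x−xᵢ| + Σwᵢ|y−yᵢ|, so x and y are optimised independently as 1-D weighted medians.
Total weight W = 1150; half = 575.
x-coordinate, sorted with cumulative weight:
  x=0 (N3, w=275) cum 275
  x=4 (N1, w=80) cum 355
  x=8 (N7, w=40) cum 395
  x=13 (N4, w=250) cum 645  ← median
  x=13 (N5, w=60) cum 705
  x=14 (N8, w=300) cum 1005
  x=17 (N2, w=100) cum 1105
  x=22 (N6, w=45) cum 1150
⇒ x* = 13
y-coordinate, sorted with cumulative weight:
  y=0 (N1, w=80) cum 80
  y=3 (N5, w=60) cum 140
  y=4 (N8, w=300) cum 440
  y=6 (N4, w=250) cum 690  ← median
  y=19 (N2, w=100) cum 790
  y=20 (N3, w=275) cum 1065
  y=20 (N7, w=40) cum 1105
  y=22 (N6, w=45) cum 1150
⇒ y* = 6

(13, 6)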